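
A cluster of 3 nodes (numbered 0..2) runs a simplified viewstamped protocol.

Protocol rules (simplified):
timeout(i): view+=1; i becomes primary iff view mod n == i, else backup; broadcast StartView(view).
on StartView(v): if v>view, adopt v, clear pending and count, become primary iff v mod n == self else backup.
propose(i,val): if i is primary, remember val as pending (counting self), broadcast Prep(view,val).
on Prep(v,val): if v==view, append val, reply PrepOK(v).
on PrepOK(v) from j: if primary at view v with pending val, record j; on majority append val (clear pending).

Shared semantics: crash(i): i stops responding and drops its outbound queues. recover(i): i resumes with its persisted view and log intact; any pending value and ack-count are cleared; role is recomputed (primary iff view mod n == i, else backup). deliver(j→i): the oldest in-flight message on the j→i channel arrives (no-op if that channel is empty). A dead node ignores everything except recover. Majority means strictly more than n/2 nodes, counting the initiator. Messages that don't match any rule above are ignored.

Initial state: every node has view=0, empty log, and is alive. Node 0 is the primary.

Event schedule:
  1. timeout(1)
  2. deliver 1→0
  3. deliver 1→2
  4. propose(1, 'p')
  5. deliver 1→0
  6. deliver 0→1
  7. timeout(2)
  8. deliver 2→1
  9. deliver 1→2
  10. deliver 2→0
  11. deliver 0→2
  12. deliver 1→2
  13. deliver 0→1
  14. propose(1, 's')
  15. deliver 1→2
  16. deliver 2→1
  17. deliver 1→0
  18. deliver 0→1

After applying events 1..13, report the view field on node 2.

2

step 1 timeout(1): 1={prim,v=1,log=-}
step 2 deliver 1→0: 0={back,v=1,log=-}
step 3 deliver 1→2: 2={back,v=1,log=-}
step 4 propose(1,'p'): —
step 5 deliver 1→0: 0={back,v=1,log=p}
step 6 deliver 0→1: 1={prim,v=1,log=p}
step 7 timeout(2): 2={prim,v=2,log=-}
step 8 deliver 2→1: 1={back,v=2,log=p}
step 9 deliver 1→2: —
step 10 deliver 2→0: 0={back,v=2,log=p}
step 11 deliver 0→2: —
step 12 deliver 1→2: —
step 13 deliver 0→1: —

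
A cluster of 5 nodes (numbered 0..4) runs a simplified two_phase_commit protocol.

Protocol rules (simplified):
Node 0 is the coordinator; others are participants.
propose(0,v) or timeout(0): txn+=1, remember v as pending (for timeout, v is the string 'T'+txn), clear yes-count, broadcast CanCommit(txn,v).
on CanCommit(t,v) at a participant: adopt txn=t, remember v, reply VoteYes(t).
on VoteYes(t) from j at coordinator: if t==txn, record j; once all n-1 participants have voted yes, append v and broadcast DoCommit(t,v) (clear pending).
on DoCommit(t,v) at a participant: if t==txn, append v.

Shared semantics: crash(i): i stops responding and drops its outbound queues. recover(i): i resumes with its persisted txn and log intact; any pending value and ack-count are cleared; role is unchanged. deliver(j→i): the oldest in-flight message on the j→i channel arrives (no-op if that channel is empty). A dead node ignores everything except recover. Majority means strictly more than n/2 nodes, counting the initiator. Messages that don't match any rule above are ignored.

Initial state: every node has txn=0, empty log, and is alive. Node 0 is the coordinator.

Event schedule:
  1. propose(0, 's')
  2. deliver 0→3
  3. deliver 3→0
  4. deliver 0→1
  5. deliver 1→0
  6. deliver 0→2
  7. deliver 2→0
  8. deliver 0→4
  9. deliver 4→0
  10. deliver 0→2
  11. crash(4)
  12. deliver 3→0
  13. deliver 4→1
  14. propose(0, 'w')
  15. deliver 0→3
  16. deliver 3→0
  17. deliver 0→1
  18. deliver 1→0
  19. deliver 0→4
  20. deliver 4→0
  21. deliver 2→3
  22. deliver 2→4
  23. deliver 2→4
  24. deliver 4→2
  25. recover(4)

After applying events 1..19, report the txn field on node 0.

e1 propose(0,'s'): 0[coor,t=1,-]
e2 deliver 0→3: 3[part,t=1,-]
e3 deliver 3→0: ·
e4 deliver 0→1: 1[part,t=1,-]
e5 deliver 1→0: ·
e6 deliver 0→2: 2[part,t=1,-]
e7 deliver 2→0: ·
e8 deliver 0→4: 4[part,t=1,-]
e9 deliver 4→0: 0[coor,t=1,s]
e10 deliver 0→2: 2[part,t=1,s]
e11 crash(4): 4[✗part,t=1,-]
e12 deliver 3→0: ·
e13 deliver 4→1: ·
e14 propose(0,'w'): 0[coor,t=2,s]
e15 deliver 0→3: 3[part,t=1,s]
e16 deliver 3→0: ·
e17 deliver 0→1: 1[part,t=1,s]
e18 deliver 1→0: ·
e19 deliver 0→4: ·

2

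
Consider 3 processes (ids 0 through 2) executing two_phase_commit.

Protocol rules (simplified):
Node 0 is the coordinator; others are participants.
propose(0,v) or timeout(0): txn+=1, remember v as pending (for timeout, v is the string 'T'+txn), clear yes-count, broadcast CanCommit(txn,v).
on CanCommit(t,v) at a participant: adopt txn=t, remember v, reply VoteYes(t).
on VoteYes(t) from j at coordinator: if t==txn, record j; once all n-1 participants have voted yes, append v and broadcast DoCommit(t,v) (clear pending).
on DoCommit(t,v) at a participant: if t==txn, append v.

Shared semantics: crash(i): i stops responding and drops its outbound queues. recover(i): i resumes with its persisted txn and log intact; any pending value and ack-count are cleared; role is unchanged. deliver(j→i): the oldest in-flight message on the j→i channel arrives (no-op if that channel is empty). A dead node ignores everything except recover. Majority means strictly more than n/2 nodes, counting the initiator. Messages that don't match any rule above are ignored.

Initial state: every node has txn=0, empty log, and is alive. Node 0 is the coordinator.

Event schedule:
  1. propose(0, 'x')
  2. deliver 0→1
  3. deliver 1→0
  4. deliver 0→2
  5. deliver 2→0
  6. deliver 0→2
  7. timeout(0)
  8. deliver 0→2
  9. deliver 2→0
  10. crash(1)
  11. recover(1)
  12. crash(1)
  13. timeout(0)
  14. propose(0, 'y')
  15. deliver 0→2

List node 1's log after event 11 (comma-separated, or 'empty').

1. propose(0,'x'):  <0:coor t1 ->
2. deliver 0→1:  <1:part t1 ->
3. deliver 1→0:  nop
4. deliver 0→2:  <2:part t1 ->
5. deliver 2→0:  <0:coor t1 x>
6. deliver 0→2:  <2:part t1 x>
7. timeout(0):  <0:coor t2 x>
8. deliver 0→2:  <2:part t2 x>
9. deliver 2→0:  nop
10. crash(1):  <1:✗part t1 ->
11. recover(1):  <1:part t1 ->

empty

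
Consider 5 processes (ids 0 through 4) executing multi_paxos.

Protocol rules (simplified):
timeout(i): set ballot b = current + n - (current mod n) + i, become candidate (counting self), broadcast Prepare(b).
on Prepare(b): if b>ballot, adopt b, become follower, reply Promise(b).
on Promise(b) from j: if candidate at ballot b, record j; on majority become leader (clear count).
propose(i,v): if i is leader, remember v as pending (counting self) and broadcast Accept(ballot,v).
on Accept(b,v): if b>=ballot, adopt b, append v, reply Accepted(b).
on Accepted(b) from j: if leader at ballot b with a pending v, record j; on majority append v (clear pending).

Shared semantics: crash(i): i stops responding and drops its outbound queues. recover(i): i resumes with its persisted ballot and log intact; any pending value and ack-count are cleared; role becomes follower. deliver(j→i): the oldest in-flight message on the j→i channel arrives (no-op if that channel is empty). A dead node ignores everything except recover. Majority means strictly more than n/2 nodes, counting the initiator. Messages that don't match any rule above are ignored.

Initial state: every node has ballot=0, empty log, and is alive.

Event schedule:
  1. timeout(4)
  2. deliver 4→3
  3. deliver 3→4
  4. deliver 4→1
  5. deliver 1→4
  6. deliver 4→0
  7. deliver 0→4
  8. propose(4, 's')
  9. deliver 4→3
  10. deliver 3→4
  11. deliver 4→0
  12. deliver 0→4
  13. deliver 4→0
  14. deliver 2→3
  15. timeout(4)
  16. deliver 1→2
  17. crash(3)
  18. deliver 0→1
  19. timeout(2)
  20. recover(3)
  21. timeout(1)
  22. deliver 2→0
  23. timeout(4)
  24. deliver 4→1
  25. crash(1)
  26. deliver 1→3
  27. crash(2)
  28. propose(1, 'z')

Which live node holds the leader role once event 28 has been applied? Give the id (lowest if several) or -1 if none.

[1] timeout(4) → N4(cand b9 [-])
[2] deliver 4→3 → N3(foll b9 [-])
[3] deliver 3→4 → ∅
[4] deliver 4→1 → N1(foll b9 [-])
[5] deliver 1→4 → N4(lead b9 [-])
[6] deliver 4→0 → N0(foll b9 [-])
[7] deliver 0→4 → ∅
[8] propose(4,'s') → ∅
[9] deliver 4→3 → N3(foll b9 [s])
[10] deliver 3→4 → ∅
[11] deliver 4→0 → N0(foll b9 [s])
[12] deliver 0→4 → N4(lead b9 [s])
[13] deliver 4→0 → ∅
[14] deliver 2→3 → ∅
[15] timeout(4) → N4(cand b14 [s])
[16] deliver 1→2 → ∅
[17] crash(3) → N3(✗foll b9 [s])
[18] deliver 0→1 → ∅
[19] timeout(2) → N2(cand b7 [-])
[20] recover(3) → N3(foll b9 [s])
[21] timeout(1) → N1(cand b11 [-])
[22] deliver 2→0 → ∅
[23] timeout(4) → N4(cand b19 [s])
[24] deliver 4→1 → ∅
[25] crash(1) → N1(✗cand b11 [-])
[26] deliver 1→3 → ∅
[27] crash(2) → N2(✗cand b7 [-])
[28] propose(1,'z') → ∅

-1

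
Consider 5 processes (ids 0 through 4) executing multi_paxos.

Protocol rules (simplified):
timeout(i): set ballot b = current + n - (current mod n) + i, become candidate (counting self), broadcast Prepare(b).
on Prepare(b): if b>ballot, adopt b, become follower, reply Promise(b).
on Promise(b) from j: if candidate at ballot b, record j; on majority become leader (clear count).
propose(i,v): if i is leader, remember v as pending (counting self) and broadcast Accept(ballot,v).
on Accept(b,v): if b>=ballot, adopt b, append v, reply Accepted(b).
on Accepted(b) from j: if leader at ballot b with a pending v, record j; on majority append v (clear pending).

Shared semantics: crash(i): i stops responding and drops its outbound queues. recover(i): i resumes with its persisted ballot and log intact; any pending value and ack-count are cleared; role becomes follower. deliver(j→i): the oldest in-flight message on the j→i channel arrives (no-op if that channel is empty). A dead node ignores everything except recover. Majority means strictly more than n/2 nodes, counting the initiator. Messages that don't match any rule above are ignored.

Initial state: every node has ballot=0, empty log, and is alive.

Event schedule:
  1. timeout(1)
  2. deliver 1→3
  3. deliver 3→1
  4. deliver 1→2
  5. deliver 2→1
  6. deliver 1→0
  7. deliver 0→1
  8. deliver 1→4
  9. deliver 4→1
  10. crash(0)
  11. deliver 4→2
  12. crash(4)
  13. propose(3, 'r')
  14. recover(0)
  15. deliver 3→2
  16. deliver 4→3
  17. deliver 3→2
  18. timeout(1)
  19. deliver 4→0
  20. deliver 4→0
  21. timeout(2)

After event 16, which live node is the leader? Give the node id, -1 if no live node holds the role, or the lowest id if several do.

1

e1 timeout(1): 1[cand,b=6,-]
e2 deliver 1→3: 3[foll,b=6,-]
e3 deliver 3→1: ·
e4 deliver 1→2: 2[foll,b=6,-]
e5 deliver 2→1: 1[lead,b=6,-]
e6 deliver 1→0: 0[foll,b=6,-]
e7 deliver 0→1: ·
e8 deliver 1→4: 4[foll,b=6,-]
e9 deliver 4→1: ·
e10 crash(0): 0[✗foll,b=6,-]
e11 deliver 4→2: ·
e12 crash(4): 4[✗foll,b=6,-]
e13 propose(3,'r'): ·
e14 recover(0): 0[foll,b=6,-]
e15 deliver 3→2: ·
e16 deliver 4→3: ·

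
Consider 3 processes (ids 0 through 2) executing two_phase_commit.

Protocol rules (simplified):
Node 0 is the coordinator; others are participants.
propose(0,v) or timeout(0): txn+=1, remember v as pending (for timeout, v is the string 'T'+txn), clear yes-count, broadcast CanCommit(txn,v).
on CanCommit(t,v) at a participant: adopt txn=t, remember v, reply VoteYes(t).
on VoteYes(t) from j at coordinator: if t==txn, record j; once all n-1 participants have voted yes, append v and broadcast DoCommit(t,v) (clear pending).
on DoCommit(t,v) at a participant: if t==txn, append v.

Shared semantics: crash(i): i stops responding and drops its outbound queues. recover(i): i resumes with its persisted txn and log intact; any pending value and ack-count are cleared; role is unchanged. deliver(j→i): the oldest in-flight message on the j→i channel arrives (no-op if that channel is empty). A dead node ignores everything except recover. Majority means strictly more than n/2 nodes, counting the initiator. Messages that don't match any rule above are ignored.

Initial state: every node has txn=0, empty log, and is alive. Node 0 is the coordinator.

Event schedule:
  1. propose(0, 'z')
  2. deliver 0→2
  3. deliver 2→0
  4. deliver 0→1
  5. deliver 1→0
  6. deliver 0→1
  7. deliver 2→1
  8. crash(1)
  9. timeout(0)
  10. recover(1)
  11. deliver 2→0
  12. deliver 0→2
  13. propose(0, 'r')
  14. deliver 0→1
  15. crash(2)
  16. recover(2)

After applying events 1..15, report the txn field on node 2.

[1] propose(0,'z') → N0(coor t1 [-])
[2] deliver 0→2 → N2(part t1 [-])
[3] deliver 2→0 → ∅
[4] deliver 0→1 → N1(part t1 [-])
[5] deliver 1→0 → N0(coor t1 [z])
[6] deliver 0→1 → N1(part t1 [z])
[7] deliver 2→1 → ∅
[8] crash(1) → N1(✗part t1 [z])
[9] timeout(0) → N0(coor t2 [z])
[10] recover(1) → N1(part t1 [z])
[11] deliver 2→0 → ∅
[12] deliver 0→2 → N2(part t1 [z])
[13] propose(0,'r') → N0(coor t3 [z])
[14] deliver 0→1 → N1(part t2 [z])
[15] crash(2) → N2(✗part t1 [z])

1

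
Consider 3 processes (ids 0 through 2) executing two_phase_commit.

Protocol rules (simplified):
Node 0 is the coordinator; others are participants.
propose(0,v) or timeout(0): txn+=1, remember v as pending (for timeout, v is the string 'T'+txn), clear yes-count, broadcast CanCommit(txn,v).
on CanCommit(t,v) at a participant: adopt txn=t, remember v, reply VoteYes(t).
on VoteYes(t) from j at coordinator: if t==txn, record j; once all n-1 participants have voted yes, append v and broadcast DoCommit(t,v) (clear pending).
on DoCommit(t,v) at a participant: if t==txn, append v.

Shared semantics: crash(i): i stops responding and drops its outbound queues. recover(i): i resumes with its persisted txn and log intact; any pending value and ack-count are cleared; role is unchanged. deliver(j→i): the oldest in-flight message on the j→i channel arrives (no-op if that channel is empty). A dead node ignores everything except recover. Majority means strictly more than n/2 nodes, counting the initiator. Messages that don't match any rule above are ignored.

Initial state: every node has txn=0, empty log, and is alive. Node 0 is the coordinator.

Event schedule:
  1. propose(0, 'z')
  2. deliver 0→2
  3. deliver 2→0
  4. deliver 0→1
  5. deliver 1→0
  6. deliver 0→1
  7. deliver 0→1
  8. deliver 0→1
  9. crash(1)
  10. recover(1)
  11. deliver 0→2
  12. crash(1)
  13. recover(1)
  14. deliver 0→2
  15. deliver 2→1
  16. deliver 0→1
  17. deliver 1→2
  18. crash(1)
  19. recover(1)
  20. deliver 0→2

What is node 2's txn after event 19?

1

1. propose(0,'z'):  <0:coor t1 ->
2. deliver 0→2:  <2:part t1 ->
3. deliver 2→0:  nop
4. deliver 0→1:  <1:part t1 ->
5. deliver 1→0:  <0:coor t1 z>
6. deliver 0→1:  <1:part t1 z>
7. deliver 0→1:  nop
8. deliver 0→1:  nop
9. crash(1):  <1:✗part t1 z>
10. recover(1):  <1:part t1 z>
11. deliver 0→2:  <2:part t1 z>
12. crash(1):  <1:✗part t1 z>
13. recover(1):  <1:part t1 z>
14. deliver 0→2:  nop
15. deliver 2→1:  nop
16. deliver 0→1:  nop
17. deliver 1→2:  nop
18. crash(1):  <1:✗part t1 z>
19. recover(1):  <1:part t1 z>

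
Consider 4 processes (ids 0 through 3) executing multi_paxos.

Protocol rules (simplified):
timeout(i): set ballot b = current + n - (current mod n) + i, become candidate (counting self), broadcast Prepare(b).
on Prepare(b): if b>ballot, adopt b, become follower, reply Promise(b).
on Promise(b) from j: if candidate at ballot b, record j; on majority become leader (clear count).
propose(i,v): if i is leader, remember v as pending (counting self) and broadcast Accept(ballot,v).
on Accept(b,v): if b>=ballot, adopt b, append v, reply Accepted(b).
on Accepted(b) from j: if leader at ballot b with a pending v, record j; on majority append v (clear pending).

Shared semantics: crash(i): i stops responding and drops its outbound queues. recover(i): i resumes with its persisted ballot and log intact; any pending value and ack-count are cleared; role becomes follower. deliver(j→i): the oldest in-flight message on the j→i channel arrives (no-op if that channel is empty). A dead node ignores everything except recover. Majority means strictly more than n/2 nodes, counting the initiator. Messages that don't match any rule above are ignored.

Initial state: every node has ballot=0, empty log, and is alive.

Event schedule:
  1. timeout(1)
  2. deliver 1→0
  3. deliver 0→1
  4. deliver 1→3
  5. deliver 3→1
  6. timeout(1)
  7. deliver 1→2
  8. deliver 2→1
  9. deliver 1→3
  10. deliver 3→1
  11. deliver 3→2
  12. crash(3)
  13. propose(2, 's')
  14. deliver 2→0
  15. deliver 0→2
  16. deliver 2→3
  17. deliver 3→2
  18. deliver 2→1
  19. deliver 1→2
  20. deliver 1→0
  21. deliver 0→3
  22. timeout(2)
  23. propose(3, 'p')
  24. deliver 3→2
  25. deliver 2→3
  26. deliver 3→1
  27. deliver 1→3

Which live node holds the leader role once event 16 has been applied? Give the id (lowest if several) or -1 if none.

[1] timeout(1) → N1(cand b5 [-])
[2] deliver 1→0 → N0(foll b5 [-])
[3] deliver 0→1 → ∅
[4] deliver 1→3 → N3(foll b5 [-])
[5] deliver 3→1 → N1(lead b5 [-])
[6] timeout(1) → N1(cand b9 [-])
[7] deliver 1→2 → N2(foll b5 [-])
[8] deliver 2→1 → ∅
[9] deliver 1→3 → N3(foll b9 [-])
[10] deliver 3→1 → ∅
[11] deliver 3→2 → ∅
[12] crash(3) → N3(✗foll b9 [-])
[13] propose(2,'s') → ∅
[14] deliver 2→0 → ∅
[15] deliver 0→2 → ∅
[16] deliver 2→3 → ∅

-1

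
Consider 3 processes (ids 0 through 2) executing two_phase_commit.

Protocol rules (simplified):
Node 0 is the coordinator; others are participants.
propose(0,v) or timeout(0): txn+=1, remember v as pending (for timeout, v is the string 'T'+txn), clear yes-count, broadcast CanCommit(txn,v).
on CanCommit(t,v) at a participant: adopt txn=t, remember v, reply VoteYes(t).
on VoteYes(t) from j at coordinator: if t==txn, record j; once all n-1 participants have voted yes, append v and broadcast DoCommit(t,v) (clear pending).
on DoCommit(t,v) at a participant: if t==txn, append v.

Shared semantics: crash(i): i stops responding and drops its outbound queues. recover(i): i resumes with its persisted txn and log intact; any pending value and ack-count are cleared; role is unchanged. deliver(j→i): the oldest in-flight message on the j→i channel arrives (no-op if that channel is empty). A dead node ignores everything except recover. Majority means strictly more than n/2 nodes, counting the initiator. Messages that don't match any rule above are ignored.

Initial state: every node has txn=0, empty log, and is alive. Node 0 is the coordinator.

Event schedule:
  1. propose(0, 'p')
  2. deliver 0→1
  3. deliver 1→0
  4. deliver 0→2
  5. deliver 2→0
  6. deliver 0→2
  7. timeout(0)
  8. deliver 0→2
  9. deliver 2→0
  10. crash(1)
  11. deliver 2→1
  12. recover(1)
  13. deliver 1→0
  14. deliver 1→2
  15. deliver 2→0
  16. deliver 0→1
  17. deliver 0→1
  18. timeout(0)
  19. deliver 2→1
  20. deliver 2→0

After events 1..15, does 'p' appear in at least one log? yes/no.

yes

[1] propose(0,'p') → N0(coor t1 [-])
[2] deliver 0→1 → N1(part t1 [-])
[3] deliver 1→0 → ∅
[4] deliver 0→2 → N2(part t1 [-])
[5] deliver 2→0 → N0(coor t1 [p])
[6] deliver 0→2 → N2(part t1 [p])
[7] timeout(0) → N0(coor t2 [p])
[8] deliver 0→2 → N2(part t2 [p])
[9] deliver 2→0 → ∅
[10] crash(1) → N1(✗part t1 [-])
[11] deliver 2→1 → ∅
[12] recover(1) → N1(part t1 [-])
[13] deliver 1→0 → ∅
[14] deliver 1→2 → ∅
[15] deliver 2→0 → ∅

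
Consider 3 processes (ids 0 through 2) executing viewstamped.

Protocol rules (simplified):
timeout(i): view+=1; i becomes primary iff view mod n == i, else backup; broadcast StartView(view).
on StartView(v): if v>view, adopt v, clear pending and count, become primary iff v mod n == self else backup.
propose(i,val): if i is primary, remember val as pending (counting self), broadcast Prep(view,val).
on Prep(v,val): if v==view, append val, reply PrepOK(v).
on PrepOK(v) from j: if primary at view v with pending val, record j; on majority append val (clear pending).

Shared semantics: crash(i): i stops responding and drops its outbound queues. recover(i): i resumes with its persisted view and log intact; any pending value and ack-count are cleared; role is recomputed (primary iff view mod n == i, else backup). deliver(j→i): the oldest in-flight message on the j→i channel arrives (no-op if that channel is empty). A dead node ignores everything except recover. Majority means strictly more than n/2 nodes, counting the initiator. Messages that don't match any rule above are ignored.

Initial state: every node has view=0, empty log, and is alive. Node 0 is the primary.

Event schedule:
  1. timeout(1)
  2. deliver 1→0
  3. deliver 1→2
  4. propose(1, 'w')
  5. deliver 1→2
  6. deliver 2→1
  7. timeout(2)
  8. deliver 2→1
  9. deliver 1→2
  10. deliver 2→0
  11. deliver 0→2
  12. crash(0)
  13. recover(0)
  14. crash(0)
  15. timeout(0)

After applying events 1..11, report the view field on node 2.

after 1 — timeout(1): n1:prim/v1/[-]
after 2 — deliver 1→0: n0:back/v1/[-]
after 3 — deliver 1→2: n2:back/v1/[-]
after 4 — propose(1,'w'): ·
after 5 — deliver 1→2: n2:back/v1/[w]
after 6 — deliver 2→1: n1:prim/v1/[w]
after 7 — timeout(2): n2:prim/v2/[w]
after 8 — deliver 2→1: n1:back/v2/[w]
after 9 — deliver 1→2: ·
after 10 — deliver 2→0: n0:back/v2/[-]
after 11 — deliver 0→2: ·

2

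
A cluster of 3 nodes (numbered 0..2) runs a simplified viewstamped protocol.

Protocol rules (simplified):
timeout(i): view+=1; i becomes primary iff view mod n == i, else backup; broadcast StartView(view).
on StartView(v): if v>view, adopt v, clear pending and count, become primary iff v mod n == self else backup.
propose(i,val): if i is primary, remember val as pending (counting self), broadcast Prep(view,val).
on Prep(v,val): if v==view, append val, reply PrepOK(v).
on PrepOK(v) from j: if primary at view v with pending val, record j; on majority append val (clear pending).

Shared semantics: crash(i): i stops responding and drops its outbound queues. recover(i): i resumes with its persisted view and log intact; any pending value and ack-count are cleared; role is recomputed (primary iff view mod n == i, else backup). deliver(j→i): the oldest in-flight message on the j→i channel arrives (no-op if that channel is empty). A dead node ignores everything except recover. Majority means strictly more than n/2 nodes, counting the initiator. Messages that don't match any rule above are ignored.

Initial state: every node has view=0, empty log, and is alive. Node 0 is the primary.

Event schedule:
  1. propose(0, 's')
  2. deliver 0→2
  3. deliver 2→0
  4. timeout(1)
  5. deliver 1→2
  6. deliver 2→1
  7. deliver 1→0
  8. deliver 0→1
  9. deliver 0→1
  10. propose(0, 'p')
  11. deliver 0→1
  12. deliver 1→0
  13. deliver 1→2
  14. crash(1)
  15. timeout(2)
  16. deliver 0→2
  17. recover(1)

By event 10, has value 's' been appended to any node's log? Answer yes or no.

[1] propose(0,'s') → ∅
[2] deliver 0→2 → N2(back v0 [s])
[3] deliver 2→0 → N0(prim v0 [s])
[4] timeout(1) → N1(prim v1 [-])
[5] deliver 1→2 → N2(back v1 [s])
[6] deliver 2→1 → ∅
[7] deliver 1→0 → N0(back v1 [s])
[8] deliver 0→1 → ∅
[9] deliver 0→1 → ∅
[10] propose(0,'p') → ∅

yes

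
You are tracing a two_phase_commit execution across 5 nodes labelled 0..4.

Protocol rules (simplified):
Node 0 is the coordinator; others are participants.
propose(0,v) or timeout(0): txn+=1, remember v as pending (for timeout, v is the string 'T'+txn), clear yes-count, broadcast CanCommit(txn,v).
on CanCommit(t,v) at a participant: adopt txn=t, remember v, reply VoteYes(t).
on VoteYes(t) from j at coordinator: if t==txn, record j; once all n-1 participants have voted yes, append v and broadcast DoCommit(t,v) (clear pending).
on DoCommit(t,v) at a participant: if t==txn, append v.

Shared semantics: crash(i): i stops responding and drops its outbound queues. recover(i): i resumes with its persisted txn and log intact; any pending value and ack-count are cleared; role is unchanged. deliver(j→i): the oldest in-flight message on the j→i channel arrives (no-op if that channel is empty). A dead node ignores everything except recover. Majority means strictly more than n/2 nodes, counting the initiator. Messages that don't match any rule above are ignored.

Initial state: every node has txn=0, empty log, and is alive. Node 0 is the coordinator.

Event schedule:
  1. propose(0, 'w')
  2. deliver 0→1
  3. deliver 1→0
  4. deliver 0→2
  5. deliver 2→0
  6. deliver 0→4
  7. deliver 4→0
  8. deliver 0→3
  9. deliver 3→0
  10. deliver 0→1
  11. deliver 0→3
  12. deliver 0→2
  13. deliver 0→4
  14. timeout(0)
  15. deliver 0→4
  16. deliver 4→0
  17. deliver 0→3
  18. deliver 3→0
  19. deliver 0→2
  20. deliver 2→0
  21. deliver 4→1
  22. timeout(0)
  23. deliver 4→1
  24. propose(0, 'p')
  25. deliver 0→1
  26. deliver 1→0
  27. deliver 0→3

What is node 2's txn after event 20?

2

e1 propose(0,'w'): 0[coor,t=1,-]
e2 deliver 0→1: 1[part,t=1,-]
e3 deliver 1→0: ·
e4 deliver 0→2: 2[part,t=1,-]
e5 deliver 2→0: ·
e6 deliver 0→4: 4[part,t=1,-]
e7 deliver 4→0: ·
e8 deliver 0→3: 3[part,t=1,-]
e9 deliver 3→0: 0[coor,t=1,w]
e10 deliver 0→1: 1[part,t=1,w]
e11 deliver 0→3: 3[part,t=1,w]
e12 deliver 0→2: 2[part,t=1,w]
e13 deliver 0→4: 4[part,t=1,w]
e14 timeout(0): 0[coor,t=2,w]
e15 deliver 0→4: 4[part,t=2,w]
e16 deliver 4→0: ·
e17 deliver 0→3: 3[part,t=2,w]
e18 deliver 3→0: ·
e19 deliver 0→2: 2[part,t=2,w]
e20 deliver 2→0: ·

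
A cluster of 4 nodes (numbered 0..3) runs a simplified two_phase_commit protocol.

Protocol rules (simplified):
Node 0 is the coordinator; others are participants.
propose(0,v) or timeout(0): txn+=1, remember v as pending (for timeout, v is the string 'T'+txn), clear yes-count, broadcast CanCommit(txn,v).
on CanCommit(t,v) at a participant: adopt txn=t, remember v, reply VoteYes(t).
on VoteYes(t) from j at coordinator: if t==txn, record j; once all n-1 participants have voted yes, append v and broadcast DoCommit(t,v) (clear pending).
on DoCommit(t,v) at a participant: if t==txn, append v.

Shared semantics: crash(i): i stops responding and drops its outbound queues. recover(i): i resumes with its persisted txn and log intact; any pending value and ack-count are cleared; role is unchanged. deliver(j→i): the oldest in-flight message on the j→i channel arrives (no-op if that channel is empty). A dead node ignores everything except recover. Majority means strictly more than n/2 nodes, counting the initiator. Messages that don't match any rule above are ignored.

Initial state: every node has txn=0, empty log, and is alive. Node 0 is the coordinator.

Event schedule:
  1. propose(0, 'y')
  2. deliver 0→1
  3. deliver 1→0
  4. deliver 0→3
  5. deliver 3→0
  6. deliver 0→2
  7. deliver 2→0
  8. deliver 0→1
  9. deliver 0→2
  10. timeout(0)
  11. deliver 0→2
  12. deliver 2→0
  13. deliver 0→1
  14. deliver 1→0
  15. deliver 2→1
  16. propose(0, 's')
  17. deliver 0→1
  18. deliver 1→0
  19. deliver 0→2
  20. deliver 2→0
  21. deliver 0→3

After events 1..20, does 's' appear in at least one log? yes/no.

1. propose(0,'y'):  <0:coor t1 ->
2. deliver 0→1:  <1:part t1 ->
3. deliver 1→0:  nop
4. deliver 0→3:  <3:part t1 ->
5. deliver 3→0:  nop
6. deliver 0→2:  <2:part t1 ->
7. deliver 2→0:  <0:coor t1 y>
8. deliver 0→1:  <1:part t1 y>
9. deliver 0→2:  <2:part t1 y>
10. timeout(0):  <0:coor t2 y>
11. deliver 0→2:  <2:part t2 y>
12. deliver 2→0:  nop
13. deliver 0→1:  <1:part t2 y>
14. deliver 1→0:  nop
15. deliver 2→1:  nop
16. propose(0,'s'):  <0:coor t3 y>
17. deliver 0→1:  <1:part t3 y>
18. deliver 1→0:  nop
19. deliver 0→2:  <2:part t3 y>
20. deliver 2→0:  nop

no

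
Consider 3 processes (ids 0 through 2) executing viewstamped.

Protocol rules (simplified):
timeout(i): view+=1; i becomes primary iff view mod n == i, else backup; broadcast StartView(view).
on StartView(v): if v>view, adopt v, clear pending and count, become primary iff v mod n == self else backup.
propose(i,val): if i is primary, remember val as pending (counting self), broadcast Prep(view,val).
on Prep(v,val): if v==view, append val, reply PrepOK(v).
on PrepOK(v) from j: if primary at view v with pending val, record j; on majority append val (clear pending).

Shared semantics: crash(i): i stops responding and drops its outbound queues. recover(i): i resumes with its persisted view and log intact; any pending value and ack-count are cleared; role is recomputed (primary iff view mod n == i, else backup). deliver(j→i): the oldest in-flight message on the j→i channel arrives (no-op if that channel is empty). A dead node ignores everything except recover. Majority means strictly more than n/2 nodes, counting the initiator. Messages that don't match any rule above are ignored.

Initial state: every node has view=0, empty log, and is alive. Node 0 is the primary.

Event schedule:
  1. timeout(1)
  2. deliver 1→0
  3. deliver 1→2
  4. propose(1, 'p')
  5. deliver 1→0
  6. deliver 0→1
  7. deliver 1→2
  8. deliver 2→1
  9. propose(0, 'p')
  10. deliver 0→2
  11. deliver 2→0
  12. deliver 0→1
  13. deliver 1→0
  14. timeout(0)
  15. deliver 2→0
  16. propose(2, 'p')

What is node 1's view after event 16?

e1 timeout(1): 1[prim,v=1,-]
e2 deliver 1→0: 0[back,v=1,-]
e3 deliver 1→2: 2[back,v=1,-]
e4 propose(1,'p'): ·
e5 deliver 1→0: 0[back,v=1,p]
e6 deliver 0→1: 1[prim,v=1,p]
e7 deliver 1→2: 2[back,v=1,p]
e8 deliver 2→1: ·
e9 propose(0,'p'): ·
e10 deliver 0→2: ·
e11 deliver 2→0: ·
e12 deliver 0→1: ·
e13 deliver 1→0: ·
e14 timeout(0): 0[back,v=2,p]
e15 deliver 2→0: ·
e16 propose(2,'p'): ·

1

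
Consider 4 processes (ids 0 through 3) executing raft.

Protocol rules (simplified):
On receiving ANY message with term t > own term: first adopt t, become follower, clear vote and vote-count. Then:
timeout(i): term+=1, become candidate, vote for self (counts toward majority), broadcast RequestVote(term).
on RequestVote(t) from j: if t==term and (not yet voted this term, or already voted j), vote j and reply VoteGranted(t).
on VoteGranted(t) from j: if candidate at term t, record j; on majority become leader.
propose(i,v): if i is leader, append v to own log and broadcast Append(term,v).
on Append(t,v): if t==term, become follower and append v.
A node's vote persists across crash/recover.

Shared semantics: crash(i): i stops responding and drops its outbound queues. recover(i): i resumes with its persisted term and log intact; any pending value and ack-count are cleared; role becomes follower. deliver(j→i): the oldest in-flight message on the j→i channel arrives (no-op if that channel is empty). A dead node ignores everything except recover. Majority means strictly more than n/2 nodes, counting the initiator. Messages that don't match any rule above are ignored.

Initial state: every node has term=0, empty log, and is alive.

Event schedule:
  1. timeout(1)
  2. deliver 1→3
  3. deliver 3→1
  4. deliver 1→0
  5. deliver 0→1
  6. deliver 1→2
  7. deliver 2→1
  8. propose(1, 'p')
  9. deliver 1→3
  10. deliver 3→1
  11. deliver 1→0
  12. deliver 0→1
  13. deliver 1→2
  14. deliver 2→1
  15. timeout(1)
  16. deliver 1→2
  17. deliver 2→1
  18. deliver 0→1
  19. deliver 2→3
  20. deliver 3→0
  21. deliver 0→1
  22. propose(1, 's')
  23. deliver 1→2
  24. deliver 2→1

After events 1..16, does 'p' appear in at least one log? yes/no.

e1 timeout(1): 1[cand,t=1,-]
e2 deliver 1→3: 3[foll,t=1,-]
e3 deliver 3→1: ·
e4 deliver 1→0: 0[foll,t=1,-]
e5 deliver 0→1: 1[lead,t=1,-]
e6 deliver 1→2: 2[foll,t=1,-]
e7 deliver 2→1: ·
e8 propose(1,'p'): 1[lead,t=1,p]
e9 deliver 1→3: 3[foll,t=1,p]
e10 deliver 3→1: ·
e11 deliver 1→0: 0[foll,t=1,p]
e12 deliver 0→1: ·
e13 deliver 1→2: 2[foll,t=1,p]
e14 deliver 2→1: ·
e15 timeout(1): 1[cand,t=2,p]
e16 deliver 1→2: 2[foll,t=2,p]

yes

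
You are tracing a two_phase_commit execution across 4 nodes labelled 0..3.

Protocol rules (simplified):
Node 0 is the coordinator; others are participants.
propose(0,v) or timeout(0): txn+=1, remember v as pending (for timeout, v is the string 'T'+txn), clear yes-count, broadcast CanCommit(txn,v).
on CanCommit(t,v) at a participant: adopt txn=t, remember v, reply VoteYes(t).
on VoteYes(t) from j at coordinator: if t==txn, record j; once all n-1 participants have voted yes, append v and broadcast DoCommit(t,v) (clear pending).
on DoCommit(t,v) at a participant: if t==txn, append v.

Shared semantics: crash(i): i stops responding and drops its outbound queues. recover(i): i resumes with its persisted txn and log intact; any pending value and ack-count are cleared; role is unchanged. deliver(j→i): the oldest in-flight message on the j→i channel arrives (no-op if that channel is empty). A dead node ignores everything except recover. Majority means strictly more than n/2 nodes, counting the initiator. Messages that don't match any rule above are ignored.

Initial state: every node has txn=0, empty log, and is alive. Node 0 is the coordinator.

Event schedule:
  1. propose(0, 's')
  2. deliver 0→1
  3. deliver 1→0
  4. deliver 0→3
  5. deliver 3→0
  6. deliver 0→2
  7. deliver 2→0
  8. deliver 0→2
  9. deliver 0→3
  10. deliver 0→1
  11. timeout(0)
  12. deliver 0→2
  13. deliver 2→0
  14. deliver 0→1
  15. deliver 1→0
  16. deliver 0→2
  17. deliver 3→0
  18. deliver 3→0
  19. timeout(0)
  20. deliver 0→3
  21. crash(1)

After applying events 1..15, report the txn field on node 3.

1

1. propose(0,'s'):  <0:coor t1 ->
2. deliver 0→1:  <1:part t1 ->
3. deliver 1→0:  nop
4. deliver 0→3:  <3:part t1 ->
5. deliver 3→0:  nop
6. deliver 0→2:  <2:part t1 ->
7. deliver 2→0:  <0:coor t1 s>
8. deliver 0→2:  <2:part t1 s>
9. deliver 0→3:  <3:part t1 s>
10. deliver 0→1:  <1:part t1 s>
11. timeout(0):  <0:coor t2 s>
12. deliver 0→2:  <2:part t2 s>
13. deliver 2→0:  nop
14. deliver 0→1:  <1:part t2 s>
15. deliver 1→0:  nop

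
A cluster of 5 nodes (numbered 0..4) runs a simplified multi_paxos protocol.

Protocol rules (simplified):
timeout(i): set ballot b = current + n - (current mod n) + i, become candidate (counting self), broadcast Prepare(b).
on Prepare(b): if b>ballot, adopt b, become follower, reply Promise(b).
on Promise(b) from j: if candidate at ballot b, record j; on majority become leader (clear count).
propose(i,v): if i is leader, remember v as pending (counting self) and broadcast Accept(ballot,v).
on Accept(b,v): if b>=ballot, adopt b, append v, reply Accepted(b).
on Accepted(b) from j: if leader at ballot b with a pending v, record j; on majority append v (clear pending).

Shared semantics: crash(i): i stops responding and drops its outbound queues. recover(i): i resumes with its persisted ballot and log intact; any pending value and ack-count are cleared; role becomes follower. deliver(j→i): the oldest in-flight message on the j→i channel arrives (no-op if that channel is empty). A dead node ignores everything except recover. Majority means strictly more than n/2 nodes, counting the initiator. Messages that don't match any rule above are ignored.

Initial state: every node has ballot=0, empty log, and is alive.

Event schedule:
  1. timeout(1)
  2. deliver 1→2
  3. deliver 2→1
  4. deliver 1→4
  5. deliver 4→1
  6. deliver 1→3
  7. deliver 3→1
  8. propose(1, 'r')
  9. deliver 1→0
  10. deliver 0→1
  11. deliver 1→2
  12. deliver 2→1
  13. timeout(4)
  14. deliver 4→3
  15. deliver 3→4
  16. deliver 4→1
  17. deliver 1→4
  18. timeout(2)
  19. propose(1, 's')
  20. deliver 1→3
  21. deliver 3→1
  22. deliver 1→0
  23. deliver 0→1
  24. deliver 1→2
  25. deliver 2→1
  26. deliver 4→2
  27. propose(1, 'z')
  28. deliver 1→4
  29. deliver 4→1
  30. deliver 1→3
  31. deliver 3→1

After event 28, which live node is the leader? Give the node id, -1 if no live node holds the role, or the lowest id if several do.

e1 timeout(1): 1[cand,b=6,-]
e2 deliver 1→2: 2[foll,b=6,-]
e3 deliver 2→1: ·
e4 deliver 1→4: 4[foll,b=6,-]
e5 deliver 4→1: 1[lead,b=6,-]
e6 deliver 1→3: 3[foll,b=6,-]
e7 deliver 3→1: ·
e8 propose(1,'r'): ·
e9 deliver 1→0: 0[foll,b=6,-]
e10 deliver 0→1: ·
e11 deliver 1→2: 2[foll,b=6,r]
e12 deliver 2→1: ·
e13 timeout(4): 4[cand,b=14,-]
e14 deliver 4→3: 3[foll,b=14,-]
e15 deliver 3→4: ·
e16 deliver 4→1: 1[foll,b=14,-]
e17 deliver 1→4: ·
e18 timeout(2): 2[cand,b=12,r]
e19 propose(1,'s'): ·
e20 deliver 1→3: ·
e21 deliver 3→1: ·
e22 deliver 1→0: 0[foll,b=6,r]
e23 deliver 0→1: ·
e24 deliver 1→2: ·
e25 deliver 2→1: ·
e26 deliver 4→2: 2[foll,b=14,r]
e27 propose(1,'z'): ·
e28 deliver 1→4: 4[lead,b=14,-]

4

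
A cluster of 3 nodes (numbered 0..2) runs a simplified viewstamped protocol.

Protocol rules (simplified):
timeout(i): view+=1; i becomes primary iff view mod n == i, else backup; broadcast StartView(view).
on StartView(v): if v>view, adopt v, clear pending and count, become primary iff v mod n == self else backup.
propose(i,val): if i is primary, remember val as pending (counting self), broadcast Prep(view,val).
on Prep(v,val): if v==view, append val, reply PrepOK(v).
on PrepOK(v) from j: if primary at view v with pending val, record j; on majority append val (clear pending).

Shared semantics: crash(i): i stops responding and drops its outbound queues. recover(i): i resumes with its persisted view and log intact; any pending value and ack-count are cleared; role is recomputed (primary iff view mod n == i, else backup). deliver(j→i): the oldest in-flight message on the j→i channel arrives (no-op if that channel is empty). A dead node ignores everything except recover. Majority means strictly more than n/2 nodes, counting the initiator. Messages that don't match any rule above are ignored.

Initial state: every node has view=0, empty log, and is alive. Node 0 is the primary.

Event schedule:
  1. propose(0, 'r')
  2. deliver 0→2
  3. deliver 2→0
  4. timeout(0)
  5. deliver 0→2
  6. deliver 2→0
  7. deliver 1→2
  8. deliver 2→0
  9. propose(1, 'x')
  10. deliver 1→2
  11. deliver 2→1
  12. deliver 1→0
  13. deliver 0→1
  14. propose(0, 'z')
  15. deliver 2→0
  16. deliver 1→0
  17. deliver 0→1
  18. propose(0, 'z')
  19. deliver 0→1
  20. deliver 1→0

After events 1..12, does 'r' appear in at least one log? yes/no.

yes

[1] propose(0,'r') → ∅
[2] deliver 0→2 → N2(back v0 [r])
[3] deliver 2→0 → N0(prim v0 [r])
[4] timeout(0) → N0(back v1 [r])
[5] deliver 0→2 → N2(back v1 [r])
[6] deliver 2→0 → ∅
[7] deliver 1→2 → ∅
[8] deliver 2→0 → ∅
[9] propose(1,'x') → ∅
[10] deliver 1→2 → ∅
[11] deliver 2→1 → ∅
[12] deliver 1→0 → ∅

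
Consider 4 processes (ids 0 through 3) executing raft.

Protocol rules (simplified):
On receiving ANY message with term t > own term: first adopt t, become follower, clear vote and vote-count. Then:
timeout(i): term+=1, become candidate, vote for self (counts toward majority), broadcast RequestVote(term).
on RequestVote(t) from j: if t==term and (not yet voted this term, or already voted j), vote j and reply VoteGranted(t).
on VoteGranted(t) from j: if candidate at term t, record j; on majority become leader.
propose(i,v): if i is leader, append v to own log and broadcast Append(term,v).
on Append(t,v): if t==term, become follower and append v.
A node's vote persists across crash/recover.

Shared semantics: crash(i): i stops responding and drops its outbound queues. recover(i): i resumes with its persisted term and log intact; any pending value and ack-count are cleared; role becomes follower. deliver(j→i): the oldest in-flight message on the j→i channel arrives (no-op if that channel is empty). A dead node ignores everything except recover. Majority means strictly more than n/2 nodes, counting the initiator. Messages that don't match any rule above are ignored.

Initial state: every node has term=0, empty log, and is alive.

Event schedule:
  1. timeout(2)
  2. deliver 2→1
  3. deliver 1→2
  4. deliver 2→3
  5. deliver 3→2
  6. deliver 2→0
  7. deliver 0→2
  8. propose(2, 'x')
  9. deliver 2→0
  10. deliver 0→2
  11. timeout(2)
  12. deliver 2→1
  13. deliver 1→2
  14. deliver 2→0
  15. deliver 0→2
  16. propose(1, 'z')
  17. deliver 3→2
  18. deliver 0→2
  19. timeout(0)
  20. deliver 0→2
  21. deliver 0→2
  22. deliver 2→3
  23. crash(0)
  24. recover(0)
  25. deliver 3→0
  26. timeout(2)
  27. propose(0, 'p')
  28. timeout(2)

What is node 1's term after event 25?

step 1 timeout(2): 2={cand,t=1,log=-}
step 2 deliver 2→1: 1={foll,t=1,log=-}
step 3 deliver 1→2: —
step 4 deliver 2→3: 3={foll,t=1,log=-}
step 5 deliver 3→2: 2={lead,t=1,log=-}
step 6 deliver 2→0: 0={foll,t=1,log=-}
step 7 deliver 0→2: —
step 8 propose(2,'x'): 2={lead,t=1,log=x}
step 9 deliver 2→0: 0={foll,t=1,log=x}
step 10 deliver 0→2: —
step 11 timeout(2): 2={cand,t=2,log=x}
step 12 deliver 2→1: 1={foll,t=1,log=x}
step 13 deliver 1→2: —
step 14 deliver 2→0: 0={foll,t=2,log=x}
step 15 deliver 0→2: —
step 16 propose(1,'z'): —
step 17 deliver 3→2: —
step 18 deliver 0→2: —
step 19 timeout(0): 0={cand,t=3,log=x}
step 20 deliver 0→2: 2={foll,t=3,log=x}
step 21 deliver 0→2: —
step 22 deliver 2→3: 3={foll,t=1,log=x}
step 23 crash(0): 0={✗cand,t=3,log=x}
step 24 recover(0): 0={foll,t=3,log=x}
step 25 deliver 3→0: —

1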